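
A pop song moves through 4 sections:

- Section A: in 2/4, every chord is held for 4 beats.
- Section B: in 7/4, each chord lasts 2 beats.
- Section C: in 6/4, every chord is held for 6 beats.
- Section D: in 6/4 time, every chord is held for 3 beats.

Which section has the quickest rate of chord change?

A: 2/4 = 0.5 chords/bar.
B: 7/2 = 3.5 chords/bar.
C: 6/6 = 1 chord/bar.
D: 6/3 = 2 chords/bar.
Fastest is B at 3.5 chords/bar.

Section B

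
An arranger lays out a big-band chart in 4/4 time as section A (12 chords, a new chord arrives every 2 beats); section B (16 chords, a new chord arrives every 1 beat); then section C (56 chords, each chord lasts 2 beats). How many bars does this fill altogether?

A: 12 × 2 = 24 beats = 6 bars.
B: 16 × 1 = 16 beats = 4 bars.
C: 56 × 2 = 112 beats = 28 bars.
Total: 6 + 4 + 28 = 38 bars.

38 bars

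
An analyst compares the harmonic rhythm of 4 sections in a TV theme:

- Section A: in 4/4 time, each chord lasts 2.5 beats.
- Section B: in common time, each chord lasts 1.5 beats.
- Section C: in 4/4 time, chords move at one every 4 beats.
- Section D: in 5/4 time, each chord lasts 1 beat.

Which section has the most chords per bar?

A: 4/2.5 = 1.6 chords/bar.
B: 4/1.5 = 8/3 chords/bar.
C: 4/4 = 1 chord/bar.
D: 5/1 = 5 chords/bar.
Fastest is D at 5 chords/bar.

Section D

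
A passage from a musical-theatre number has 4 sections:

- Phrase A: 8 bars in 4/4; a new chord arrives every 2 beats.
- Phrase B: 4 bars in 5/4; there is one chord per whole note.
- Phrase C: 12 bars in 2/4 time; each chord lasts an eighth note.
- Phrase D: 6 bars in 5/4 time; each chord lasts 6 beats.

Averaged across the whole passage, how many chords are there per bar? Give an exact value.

A: 8 bars of 4 beats is 32 beats; at 2 beats each that's 16 chords.
B: 4 bars of 5 beats is 20 beats; at 4 beats each that's 5 chords.
C: 12 bars of 2 beats is 24 beats; at 0.5 beats each that's 48 chords.
D: 6 bars of 5 beats is 30 beats; at 6 beats each that's 5 chords.
Overall: 74 chords over 30 bars → 74/30 = 37/15 chords per bar.

37/15 chords per bar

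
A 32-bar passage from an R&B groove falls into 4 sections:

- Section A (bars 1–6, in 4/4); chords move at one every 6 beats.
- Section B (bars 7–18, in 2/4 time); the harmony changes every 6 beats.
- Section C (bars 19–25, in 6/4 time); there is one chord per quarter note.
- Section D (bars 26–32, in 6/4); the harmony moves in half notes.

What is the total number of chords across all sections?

A has 24 beats and chords last 6 each, so 4 chords.
B has 24 beats and chords last 6 each, so 4 chords.
C has 42 beats and chords last 1 each, so 42 chords.
D has 42 beats and chords last 2 each, so 21 chords.
Total: 4 + 4 + 42 + 21 = 71.

71 chords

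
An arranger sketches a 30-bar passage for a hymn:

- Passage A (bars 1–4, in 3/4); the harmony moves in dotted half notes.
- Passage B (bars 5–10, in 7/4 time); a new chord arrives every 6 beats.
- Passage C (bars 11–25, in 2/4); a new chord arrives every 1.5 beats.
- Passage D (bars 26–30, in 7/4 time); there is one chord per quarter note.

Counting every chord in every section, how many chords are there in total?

66 chords

A: 4 bars × 3 beats = 12 beats; 3 beats/chord → 4 chords.
B: 6 bars × 7 beats = 42 beats; 6 beats/chord → 7 chords.
C: 15 bars × 2 beats = 30 beats; 1.5 beats/chord → 20 chords.
D: 5 bars × 7 beats = 35 beats; 1 beat/chord → 35 chords.
Total: 4 + 7 + 20 + 35 = 66.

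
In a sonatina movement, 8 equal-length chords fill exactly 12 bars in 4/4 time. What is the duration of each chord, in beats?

6 beats

12 bars × 4 beats/bar = 48 beats total.
48 beats ÷ 8 chords = 6 beats per chord.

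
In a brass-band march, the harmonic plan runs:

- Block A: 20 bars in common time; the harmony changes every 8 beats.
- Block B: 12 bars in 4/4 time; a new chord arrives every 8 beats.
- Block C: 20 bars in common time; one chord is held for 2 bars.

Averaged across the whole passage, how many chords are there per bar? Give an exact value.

A: 20 × 4 = 80 beats ÷ 8 = 10 chords.
B: 12 × 4 = 48 beats ÷ 8 = 6 chords.
C: 20 × 4 = 80 beats ÷ 8 = 10 chords.
Overall: 26 chords over 52 bars → 26/52 = 0.5 chords per bar.

0.5 chords per bar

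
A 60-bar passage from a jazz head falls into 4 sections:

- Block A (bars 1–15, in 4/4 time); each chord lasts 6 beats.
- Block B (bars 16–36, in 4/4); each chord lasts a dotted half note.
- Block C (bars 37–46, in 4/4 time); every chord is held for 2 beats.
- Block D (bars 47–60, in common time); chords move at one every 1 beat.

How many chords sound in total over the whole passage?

A: 15 bars × 4 beats = 60 beats; 6 beats/chord → 10 chords.
B: 21 bars × 4 beats = 84 beats; 3 beats/chord → 28 chords.
C: 10 bars × 4 beats = 40 beats; 2 beats/chord → 20 chords.
D: 14 bars × 4 beats = 56 beats; 1 beat/chord → 56 chords.
Total: 10 + 28 + 20 + 56 = 114.

114 chords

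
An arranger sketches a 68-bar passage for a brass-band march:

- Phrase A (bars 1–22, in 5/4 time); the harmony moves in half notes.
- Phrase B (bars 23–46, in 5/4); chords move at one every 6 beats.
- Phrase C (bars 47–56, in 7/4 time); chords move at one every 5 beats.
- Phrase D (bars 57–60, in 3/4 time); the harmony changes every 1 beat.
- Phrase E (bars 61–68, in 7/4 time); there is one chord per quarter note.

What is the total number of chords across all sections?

A: 22 bars × 5 beats = 110 beats; 2 beats/chord → 55 chords.
B: 24 bars × 5 beats = 120 beats; 6 beats/chord → 20 chords.
C: 10 bars × 7 beats = 70 beats; 5 beats/chord → 14 chords.
D: 4 bars × 3 beats = 12 beats; 1 beat/chord → 12 chords.
E: 8 bars × 7 beats = 56 beats; 1 beat/chord → 56 chords.
Total: 55 + 20 + 14 + 12 + 56 = 157.

157 chords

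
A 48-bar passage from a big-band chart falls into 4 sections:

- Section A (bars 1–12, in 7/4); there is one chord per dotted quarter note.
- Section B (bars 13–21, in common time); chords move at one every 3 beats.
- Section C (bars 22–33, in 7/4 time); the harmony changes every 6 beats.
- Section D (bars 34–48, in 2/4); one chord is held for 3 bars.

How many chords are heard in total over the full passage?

87 chords

A: 12 bars × 7 beats = 84 beats; 1.5 beats/chord → 56 chords.
B: 9 bars × 4 beats = 36 beats; 3 beats/chord → 12 chords.
C: 12 bars × 7 beats = 84 beats; 6 beats/chord → 14 chords.
D: 15 bars × 2 beats = 30 beats; 6 beats/chord → 5 chords.
Total: 56 + 12 + 14 + 5 = 87.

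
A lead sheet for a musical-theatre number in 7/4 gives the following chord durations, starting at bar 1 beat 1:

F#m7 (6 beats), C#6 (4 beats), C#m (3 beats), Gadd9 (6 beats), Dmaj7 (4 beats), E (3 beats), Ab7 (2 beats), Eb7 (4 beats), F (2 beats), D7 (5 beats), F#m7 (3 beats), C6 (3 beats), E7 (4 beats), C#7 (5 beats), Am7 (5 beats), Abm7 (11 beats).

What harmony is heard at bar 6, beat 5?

F#m7

Beat 5 of bar 6 is beat (6−1)×7 + 5 = 40 overall.
Running totals: F#m7 ends at 6, C#6 ends at 10, C#m ends at 13, Gadd9 ends at 19, Dmaj7 ends at 23, E ends at 26, Ab7 ends at 28, Eb7 ends at 32, F ends at 34, D7 ends at 39, F#m7 ends at 42.
Beat 40 falls within F#m7.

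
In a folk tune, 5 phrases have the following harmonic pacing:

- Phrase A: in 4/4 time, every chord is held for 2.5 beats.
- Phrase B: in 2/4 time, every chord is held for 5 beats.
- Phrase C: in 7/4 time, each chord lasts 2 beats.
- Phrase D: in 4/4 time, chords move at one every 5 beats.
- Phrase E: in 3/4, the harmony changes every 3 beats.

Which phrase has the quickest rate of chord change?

Phrase C

A: 4/2.5 = 1.6 chords/bar.
B: 2/5 = 0.4 chords/bar.
C: 7/2 = 3.5 chords/bar.
D: 4/5 = 0.8 chords/bar.
E: 3/3 = 1 chord/bar.
Fastest is C at 3.5 chords/bar.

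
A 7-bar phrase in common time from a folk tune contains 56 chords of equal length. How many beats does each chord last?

0.5 beats

7 bars × 4 beats/bar = 28 beats total.
28 beats ÷ 56 chords = 0.5 beats per chord.
(That is an eighth note.)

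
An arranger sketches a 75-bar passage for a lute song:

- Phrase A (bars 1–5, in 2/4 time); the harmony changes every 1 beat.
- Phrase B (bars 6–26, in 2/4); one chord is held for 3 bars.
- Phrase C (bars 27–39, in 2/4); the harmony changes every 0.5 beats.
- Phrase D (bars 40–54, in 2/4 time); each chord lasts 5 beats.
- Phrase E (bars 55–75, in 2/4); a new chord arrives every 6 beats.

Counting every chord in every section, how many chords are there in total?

82 chords

A has 10 beats and chords last 1 each, so 10 chords.
B has 42 beats and chords last 6 each, so 7 chords.
C has 26 beats and chords last 0.5 each, so 52 chords.
D has 30 beats and chords last 5 each, so 6 chords.
E has 42 beats and chords last 6 each, so 7 chords.
Total: 10 + 7 + 52 + 6 + 7 = 82.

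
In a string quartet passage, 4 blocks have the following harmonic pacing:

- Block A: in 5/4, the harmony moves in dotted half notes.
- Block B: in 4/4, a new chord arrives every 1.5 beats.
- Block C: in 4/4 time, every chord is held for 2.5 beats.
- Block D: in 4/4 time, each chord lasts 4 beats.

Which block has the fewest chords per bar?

A: each chord is 3 beats in 5/4, so 5/3 per bar.
B: each chord is 1.5 beats in 4/4, so 8/3 per bar.
C: each chord is 2.5 beats in 4/4, so 1.6 per bar.
D: each chord is 4 beats in 4/4, so 1 per bar.
Slowest is D at 1 chords/bar.

Block D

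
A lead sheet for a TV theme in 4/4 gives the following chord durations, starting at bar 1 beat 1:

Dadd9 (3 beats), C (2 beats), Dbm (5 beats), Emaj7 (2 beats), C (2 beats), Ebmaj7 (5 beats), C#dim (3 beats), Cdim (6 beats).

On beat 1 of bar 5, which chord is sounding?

Beat 1 of bar 5 is beat (5−1)×4 + 1 = 17 overall.
Running totals: Dadd9 ends at 3, C ends at 5, Dbm ends at 10, Emaj7 ends at 12, C ends at 14, Ebmaj7 ends at 19.
Beat 17 falls within Ebmaj7.

Ebmaj7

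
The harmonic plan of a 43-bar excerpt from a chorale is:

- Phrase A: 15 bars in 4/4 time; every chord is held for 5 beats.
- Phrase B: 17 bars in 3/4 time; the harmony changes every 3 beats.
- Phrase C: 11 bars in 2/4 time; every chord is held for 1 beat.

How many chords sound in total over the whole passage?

A: 15 bars × 4 beats = 60 beats; 5 beats/chord → 12 chords.
B: 17 bars × 3 beats = 51 beats; 3 beats/chord → 17 chords.
C: 11 bars × 2 beats = 22 beats; 1 beat/chord → 22 chords.
Total: 12 + 17 + 22 = 51.

51 chords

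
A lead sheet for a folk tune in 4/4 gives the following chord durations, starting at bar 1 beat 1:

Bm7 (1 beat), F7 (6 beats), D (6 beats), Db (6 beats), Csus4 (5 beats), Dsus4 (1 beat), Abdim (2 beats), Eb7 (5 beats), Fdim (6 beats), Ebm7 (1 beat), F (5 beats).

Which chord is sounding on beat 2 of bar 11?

F

Beat 2 of bar 11 is beat (11−1)×4 + 2 = 42 overall.
Running totals: Bm7 ends at 1, F7 ends at 7, D ends at 13, Db ends at 19, Csus4 ends at 24, Dsus4 ends at 25, Abdim ends at 27, Eb7 ends at 32, Fdim ends at 38, Ebm7 ends at 39, F ends at 44.
Beat 42 falls within F.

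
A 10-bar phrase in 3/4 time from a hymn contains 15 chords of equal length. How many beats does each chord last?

10 bars × 3 beats/bar = 30 beats total.
30 beats ÷ 15 chords = 2 beats per chord.
(That is a half note.)

2 beats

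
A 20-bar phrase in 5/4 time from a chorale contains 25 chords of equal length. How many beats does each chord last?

4 beats

20 bars × 5 beats/bar = 100 beats total.
100 beats ÷ 25 chords = 4 beats per chord.
(That is a whole note.)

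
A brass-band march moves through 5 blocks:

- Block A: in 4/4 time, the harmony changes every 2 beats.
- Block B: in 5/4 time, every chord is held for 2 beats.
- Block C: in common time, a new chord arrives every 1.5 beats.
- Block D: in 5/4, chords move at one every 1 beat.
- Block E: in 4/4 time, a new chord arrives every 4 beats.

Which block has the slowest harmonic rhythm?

A: each chord is 2 beats in 4/4, so 2 per bar.
B: each chord is 2 beats in 5/4, so 2.5 per bar.
C: each chord is 1.5 beats in 4/4, so 8/3 per bar.
D: each chord is 1 beat in 5/4, so 5 per bar.
E: each chord is 4 beats in 4/4, so 1 per bar.
Slowest is E at 1 chords/bar.

Block E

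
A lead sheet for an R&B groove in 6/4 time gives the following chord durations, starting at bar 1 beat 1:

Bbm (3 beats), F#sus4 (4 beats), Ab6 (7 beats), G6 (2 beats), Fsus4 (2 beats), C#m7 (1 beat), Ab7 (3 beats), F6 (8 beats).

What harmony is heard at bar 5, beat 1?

F6

Beat 1 of bar 5 is beat (5−1)×6 + 1 = 25 overall.
Running totals: Bbm ends at 3, F#sus4 ends at 7, Ab6 ends at 14, G6 ends at 16, Fsus4 ends at 18, C#m7 ends at 19, Ab7 ends at 22, F6 ends at 30.
Beat 25 falls within F6.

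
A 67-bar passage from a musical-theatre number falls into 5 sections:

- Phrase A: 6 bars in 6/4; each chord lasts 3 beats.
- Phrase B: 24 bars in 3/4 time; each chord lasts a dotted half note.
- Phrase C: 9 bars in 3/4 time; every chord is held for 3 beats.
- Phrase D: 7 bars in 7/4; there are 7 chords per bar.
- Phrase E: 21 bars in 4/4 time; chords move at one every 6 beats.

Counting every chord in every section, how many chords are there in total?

108 chords

A has 36 beats and chords last 3 each, so 12 chords.
B has 72 beats and chords last 3 each, so 24 chords.
C has 27 beats and chords last 3 each, so 9 chords.
D has 49 beats and chords last 1 each, so 49 chords.
E has 84 beats and chords last 6 each, so 14 chords.
Total: 12 + 24 + 9 + 49 + 14 = 108.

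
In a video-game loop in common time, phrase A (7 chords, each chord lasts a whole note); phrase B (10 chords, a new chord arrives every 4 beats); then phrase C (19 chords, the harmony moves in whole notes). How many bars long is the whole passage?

36 bars

A: 7 × 4 = 28 beats = 7 bars.
B: 10 × 4 = 40 beats = 10 bars.
C: 19 × 4 = 76 beats = 19 bars.
Total: 7 + 10 + 19 = 36 bars.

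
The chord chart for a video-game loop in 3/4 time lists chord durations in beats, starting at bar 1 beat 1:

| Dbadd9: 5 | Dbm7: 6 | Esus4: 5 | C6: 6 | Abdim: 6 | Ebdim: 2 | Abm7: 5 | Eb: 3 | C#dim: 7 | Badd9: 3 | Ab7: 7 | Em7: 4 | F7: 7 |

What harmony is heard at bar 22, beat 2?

F7

Beat 2 of bar 22 is beat (22−1)×3 + 2 = 65 overall.
Running totals: Dbadd9 ends at 5, Dbm7 ends at 11, Esus4 ends at 16, C6 ends at 22, Abdim ends at 28, Ebdim ends at 30, Abm7 ends at 35, Eb ends at 38, C#dim ends at 45, Badd9 ends at 48, Ab7 ends at 55, Em7 ends at 59, F7 ends at 66.
Beat 65 falls within F7.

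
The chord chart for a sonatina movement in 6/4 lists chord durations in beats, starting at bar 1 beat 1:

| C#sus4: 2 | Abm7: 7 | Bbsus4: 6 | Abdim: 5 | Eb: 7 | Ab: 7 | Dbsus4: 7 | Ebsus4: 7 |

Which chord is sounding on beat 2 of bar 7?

Dbsus4

Beat 2 of bar 7 is beat (7−1)×6 + 2 = 38 overall.
Running totals: C#sus4 ends at 2, Abm7 ends at 9, Bbsus4 ends at 15, Abdim ends at 20, Eb ends at 27, Ab ends at 34, Dbsus4 ends at 41.
Beat 38 falls within Dbsus4.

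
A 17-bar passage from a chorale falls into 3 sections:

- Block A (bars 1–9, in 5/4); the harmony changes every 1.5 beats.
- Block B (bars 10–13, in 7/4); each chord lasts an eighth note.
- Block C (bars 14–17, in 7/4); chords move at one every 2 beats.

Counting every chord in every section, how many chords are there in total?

100 chords

A has 45 beats and chords last 1.5 each, so 30 chords.
B has 28 beats and chords last 0.5 each, so 56 chords.
C has 28 beats and chords last 2 each, so 14 chords.
Total: 30 + 56 + 14 = 100.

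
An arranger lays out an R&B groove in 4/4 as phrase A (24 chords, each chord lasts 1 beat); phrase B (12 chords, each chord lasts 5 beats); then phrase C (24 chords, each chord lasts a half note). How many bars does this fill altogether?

A: 24 × 1 = 24 beats = 6 bars.
B: 12 × 5 = 60 beats = 15 bars.
C: 24 × 2 = 48 beats = 12 bars.
Total: 6 + 15 + 12 = 33 bars.

33 bars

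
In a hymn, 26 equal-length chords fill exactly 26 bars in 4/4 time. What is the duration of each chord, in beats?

4 beats

26 bars × 4 beats/bar = 104 beats total.
104 beats ÷ 26 chords = 4 beats per chord.
(That is a whole note.)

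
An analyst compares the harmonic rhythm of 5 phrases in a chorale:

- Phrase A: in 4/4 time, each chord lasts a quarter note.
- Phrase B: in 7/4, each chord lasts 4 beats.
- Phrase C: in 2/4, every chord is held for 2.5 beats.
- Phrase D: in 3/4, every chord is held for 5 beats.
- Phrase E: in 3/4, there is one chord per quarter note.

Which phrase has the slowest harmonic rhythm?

A: 4/1 = 4 chords/bar.
B: 7/4 = 1.75 chords/bar.
C: 2/2.5 = 0.8 chords/bar.
D: 3/5 = 0.6 chords/bar.
E: 3/1 = 3 chords/bar.
Slowest is D at 0.6 chords/bar.

Phrase D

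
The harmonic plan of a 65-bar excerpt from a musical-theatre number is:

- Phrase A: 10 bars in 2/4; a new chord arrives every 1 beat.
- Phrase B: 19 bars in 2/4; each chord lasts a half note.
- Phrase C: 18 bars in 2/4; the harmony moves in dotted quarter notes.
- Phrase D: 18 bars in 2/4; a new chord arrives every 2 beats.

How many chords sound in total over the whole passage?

A: 10·2 = 20 beats, 20/1 = 20 chords.
B: 19·2 = 38 beats, 38/2 = 19 chords.
C: 18·2 = 36 beats, 36/1.5 = 24 chords.
D: 18·2 = 36 beats, 36/2 = 18 chords.
Total: 20 + 19 + 24 + 18 = 81.

81 chords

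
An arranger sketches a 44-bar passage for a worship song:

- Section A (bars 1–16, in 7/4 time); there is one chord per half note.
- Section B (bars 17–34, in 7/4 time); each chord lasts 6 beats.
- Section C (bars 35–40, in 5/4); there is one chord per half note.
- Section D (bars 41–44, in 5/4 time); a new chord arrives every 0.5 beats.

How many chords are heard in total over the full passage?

A has 112 beats and chords last 2 each, so 56 chords.
B has 126 beats and chords last 6 each, so 21 chords.
C has 30 beats and chords last 2 each, so 15 chords.
D has 20 beats and chords last 0.5 each, so 40 chords.
Total: 56 + 21 + 15 + 40 = 132.

132 chords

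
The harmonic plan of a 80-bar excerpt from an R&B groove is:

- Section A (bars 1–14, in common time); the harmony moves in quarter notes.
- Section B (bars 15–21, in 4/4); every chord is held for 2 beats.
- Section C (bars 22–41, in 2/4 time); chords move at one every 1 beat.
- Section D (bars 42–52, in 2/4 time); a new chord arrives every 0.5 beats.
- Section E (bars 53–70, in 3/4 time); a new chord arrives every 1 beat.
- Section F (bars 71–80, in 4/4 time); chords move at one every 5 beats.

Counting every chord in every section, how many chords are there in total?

216 chords

A has 56 beats and chords last 1 each, so 56 chords.
B has 28 beats and chords last 2 each, so 14 chords.
C has 40 beats and chords last 1 each, so 40 chords.
D has 22 beats and chords last 0.5 each, so 44 chords.
E has 54 beats and chords last 1 each, so 54 chords.
F has 40 beats and chords last 5 each, so 8 chords.
Total: 56 + 14 + 40 + 44 + 54 + 8 = 216.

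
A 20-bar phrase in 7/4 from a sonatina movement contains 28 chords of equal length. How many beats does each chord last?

20 bars × 7 beats/bar = 140 beats total.
140 beats ÷ 28 chords = 5 beats per chord.

5 beats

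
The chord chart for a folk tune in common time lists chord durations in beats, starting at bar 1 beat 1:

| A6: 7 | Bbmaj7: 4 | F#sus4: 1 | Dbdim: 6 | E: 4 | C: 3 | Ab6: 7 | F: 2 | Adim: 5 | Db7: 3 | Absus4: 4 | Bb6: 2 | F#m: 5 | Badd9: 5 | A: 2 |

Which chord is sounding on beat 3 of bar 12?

Bb6

Beat 3 of bar 12 is beat (12−1)×4 + 3 = 47 overall.
Running totals: A6 ends at 7, Bbmaj7 ends at 11, F#sus4 ends at 12, Dbdim ends at 18, E ends at 22, C ends at 25, Ab6 ends at 32, F ends at 34, Adim ends at 39, Db7 ends at 42, Absus4 ends at 46, Bb6 ends at 48.
Beat 47 falls within Bb6.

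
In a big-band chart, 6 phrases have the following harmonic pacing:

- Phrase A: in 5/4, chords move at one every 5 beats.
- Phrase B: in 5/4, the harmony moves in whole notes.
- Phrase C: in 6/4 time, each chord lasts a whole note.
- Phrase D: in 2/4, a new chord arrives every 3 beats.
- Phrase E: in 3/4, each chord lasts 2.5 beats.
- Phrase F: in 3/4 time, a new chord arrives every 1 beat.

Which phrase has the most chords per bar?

A: each chord is 5 beats in 5/4, so 1 per bar.
B: each chord is 4 beats in 5/4, so 1.25 per bar.
C: each chord is 4 beats in 6/4, so 1.5 per bar.
D: each chord is 3 beats in 2/4, so 2/3 per bar.
E: each chord is 2.5 beats in 3/4, so 1.2 per bar.
F: each chord is 1 beat in 3/4, so 3 per bar.
Fastest is F at 3 chords/bar.

Phrase F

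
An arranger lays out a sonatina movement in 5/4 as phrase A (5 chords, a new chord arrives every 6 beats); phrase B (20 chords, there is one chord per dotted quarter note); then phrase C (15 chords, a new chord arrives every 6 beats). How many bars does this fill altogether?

30 bars

A: 5 × 6 = 30 beats = 6 bars.
B: 20 × 1.5 = 30 beats = 6 bars.
C: 15 × 6 = 90 beats = 18 bars.
Total: 6 + 6 + 18 = 30 bars.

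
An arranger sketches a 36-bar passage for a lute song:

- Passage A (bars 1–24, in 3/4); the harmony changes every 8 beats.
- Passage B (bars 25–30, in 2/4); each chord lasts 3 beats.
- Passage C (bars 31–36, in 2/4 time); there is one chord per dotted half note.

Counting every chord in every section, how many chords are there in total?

17 chords

A: 24·3 = 72 beats, 72/8 = 9 chords.
B: 6·2 = 12 beats, 12/3 = 4 chords.
C: 6·2 = 12 beats, 12/3 = 4 chords.
Total: 9 + 4 + 4 = 17.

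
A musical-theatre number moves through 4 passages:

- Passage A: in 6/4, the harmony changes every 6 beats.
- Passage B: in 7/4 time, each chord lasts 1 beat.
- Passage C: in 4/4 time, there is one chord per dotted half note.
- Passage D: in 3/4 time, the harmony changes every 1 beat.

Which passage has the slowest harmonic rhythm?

A: 6/6 = 1 chord/bar.
B: 7/1 = 7 chords/bar.
C: 4/3 = 4/3 chords/bar.
D: 3/1 = 3 chords/bar.
Slowest is A at 1 chords/bar.

Passage A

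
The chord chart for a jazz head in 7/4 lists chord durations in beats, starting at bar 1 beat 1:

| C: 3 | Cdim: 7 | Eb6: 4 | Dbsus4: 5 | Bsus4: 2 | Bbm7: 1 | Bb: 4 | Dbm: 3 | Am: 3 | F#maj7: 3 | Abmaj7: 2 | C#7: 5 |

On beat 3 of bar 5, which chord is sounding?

Beat 3 of bar 5 is beat (5−1)×7 + 3 = 31 overall.
Running totals: C ends at 3, Cdim ends at 10, Eb6 ends at 14, Dbsus4 ends at 19, Bsus4 ends at 21, Bbm7 ends at 22, Bb ends at 26, Dbm ends at 29, Am ends at 32.
Beat 31 falls within Am.

Am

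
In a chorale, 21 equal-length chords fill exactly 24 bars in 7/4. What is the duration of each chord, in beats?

24 bars × 7 beats/bar = 168 beats total.
168 beats ÷ 21 chords = 8 beats per chord.

8 beats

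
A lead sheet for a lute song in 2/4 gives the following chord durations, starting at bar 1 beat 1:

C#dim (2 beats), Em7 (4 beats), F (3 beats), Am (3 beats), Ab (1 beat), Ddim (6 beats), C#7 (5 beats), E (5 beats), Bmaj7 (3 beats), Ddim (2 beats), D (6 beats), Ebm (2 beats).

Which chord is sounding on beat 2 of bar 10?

Beat 2 of bar 10 is beat (10−1)×2 + 2 = 20 overall.
Running totals: C#dim ends at 2, Em7 ends at 6, F ends at 9, Am ends at 12, Ab ends at 13, Ddim ends at 19, C#7 ends at 24.
Beat 20 falls within C#7.

C#7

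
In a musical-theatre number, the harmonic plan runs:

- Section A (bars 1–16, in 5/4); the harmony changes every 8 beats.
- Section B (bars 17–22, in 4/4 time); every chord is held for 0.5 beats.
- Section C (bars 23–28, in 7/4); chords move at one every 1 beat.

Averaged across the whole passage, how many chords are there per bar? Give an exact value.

A: 16 × 5 = 80 beats ÷ 8 = 10 chords.
B: 6 × 4 = 24 beats ÷ 0.5 = 48 chords.
C: 6 × 7 = 42 beats ÷ 1 = 42 chords.
Overall: 100 chords over 28 bars → 100/28 = 25/7 chords per bar.

25/7 chords per bar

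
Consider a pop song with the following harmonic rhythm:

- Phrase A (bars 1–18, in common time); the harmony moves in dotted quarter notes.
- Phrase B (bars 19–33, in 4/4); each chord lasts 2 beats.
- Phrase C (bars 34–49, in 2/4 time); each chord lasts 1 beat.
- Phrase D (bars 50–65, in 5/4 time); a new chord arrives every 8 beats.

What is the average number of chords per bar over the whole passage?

A: 18 bars of 4 beats is 72 beats; at 1.5 beats each that's 48 chords.
B: 15 bars of 4 beats is 60 beats; at 2 beats each that's 30 chords.
C: 16 bars of 2 beats is 32 beats; at 1 beat each that's 32 chords.
D: 16 bars of 5 beats is 80 beats; at 8 beats each that's 10 chords.
Overall: 120 chords over 65 bars → 120/65 = 24/13 chords per bar.

24/13 chords per bar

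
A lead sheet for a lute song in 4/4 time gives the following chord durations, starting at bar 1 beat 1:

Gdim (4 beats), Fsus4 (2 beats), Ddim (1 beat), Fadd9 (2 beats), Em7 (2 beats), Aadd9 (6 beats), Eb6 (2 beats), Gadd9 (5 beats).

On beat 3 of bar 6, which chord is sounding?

Gadd9

Beat 3 of bar 6 is beat (6−1)×4 + 3 = 23 overall.
Running totals: Gdim ends at 4, Fsus4 ends at 6, Ddim ends at 7, Fadd9 ends at 9, Em7 ends at 11, Aadd9 ends at 17, Eb6 ends at 19, Gadd9 ends at 24.
Beat 23 falls within Gadd9.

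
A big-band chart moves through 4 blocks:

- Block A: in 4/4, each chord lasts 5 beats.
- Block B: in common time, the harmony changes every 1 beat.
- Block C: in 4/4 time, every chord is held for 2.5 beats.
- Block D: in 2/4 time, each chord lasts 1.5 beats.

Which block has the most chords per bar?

Block B

A: 4 beats/bar ÷ 5 beats/chord = 0.8 chords/bar.
B: 4 beats/bar ÷ 1 beat/chord = 4 chords/bar.
C: 4 beats/bar ÷ 2.5 beats/chord = 1.6 chords/bar.
D: 2 beats/bar ÷ 1.5 beats/chord = 4/3 chords/bar.
Fastest is B at 4 chords/bar.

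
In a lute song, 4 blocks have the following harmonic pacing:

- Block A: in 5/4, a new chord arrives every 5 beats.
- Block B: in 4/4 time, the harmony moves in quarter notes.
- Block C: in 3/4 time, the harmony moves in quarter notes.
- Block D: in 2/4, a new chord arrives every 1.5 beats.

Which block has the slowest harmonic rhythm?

A: each chord is 5 beats in 5/4, so 1 per bar.
B: each chord is 1 beat in 4/4, so 4 per bar.
C: each chord is 1 beat in 3/4, so 3 per bar.
D: each chord is 1.5 beats in 2/4, so 4/3 per bar.
Slowest is A at 1 chords/bar.

Block A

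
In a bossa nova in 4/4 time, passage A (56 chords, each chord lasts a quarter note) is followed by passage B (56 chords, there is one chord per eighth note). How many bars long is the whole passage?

21 bars

A: 56 × 1 = 56 beats = 14 bars.
B: 56 × 0.5 = 28 beats = 7 bars.
Total: 14 + 7 = 21 bars.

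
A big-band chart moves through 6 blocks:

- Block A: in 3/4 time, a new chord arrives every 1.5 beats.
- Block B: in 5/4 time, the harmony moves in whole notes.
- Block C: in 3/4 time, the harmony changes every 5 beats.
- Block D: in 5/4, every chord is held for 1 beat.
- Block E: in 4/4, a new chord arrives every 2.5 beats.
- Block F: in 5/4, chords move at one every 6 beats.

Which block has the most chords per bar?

Block D

A: each chord is 1.5 beats in 3/4, so 2 per bar.
B: each chord is 4 beats in 5/4, so 1.25 per bar.
C: each chord is 5 beats in 3/4, so 0.6 per bar.
D: each chord is 1 beat in 5/4, so 5 per bar.
E: each chord is 2.5 beats in 4/4, so 1.6 per bar.
F: each chord is 6 beats in 5/4, so 5/6 per bar.
Fastest is D at 5 chords/bar.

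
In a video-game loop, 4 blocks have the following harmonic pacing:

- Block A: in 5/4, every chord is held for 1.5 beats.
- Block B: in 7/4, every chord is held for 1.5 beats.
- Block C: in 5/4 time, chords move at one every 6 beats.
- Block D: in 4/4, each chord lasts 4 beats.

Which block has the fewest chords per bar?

Block C

A: 5 beats/bar ÷ 1.5 beats/chord = 10/3 chords/bar.
B: 7 beats/bar ÷ 1.5 beats/chord = 14/3 chords/bar.
C: 5 beats/bar ÷ 6 beats/chord = 5/6 chords/bar.
D: 4 beats/bar ÷ 4 beats/chord = 1 chord/bar.
Slowest is C at 5/6 chords/bar.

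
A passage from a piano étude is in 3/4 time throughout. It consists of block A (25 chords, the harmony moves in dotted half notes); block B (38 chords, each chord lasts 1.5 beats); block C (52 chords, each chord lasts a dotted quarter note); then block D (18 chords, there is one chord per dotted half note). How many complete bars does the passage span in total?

A: 25 × 3 = 75 beats = 25 bars.
B: 38 × 1.5 = 57 beats = 19 bars.
C: 52 × 1.5 = 78 beats = 26 bars.
D: 18 × 3 = 54 beats = 18 bars.
Total: 25 + 19 + 26 + 18 = 88 bars.

88 bars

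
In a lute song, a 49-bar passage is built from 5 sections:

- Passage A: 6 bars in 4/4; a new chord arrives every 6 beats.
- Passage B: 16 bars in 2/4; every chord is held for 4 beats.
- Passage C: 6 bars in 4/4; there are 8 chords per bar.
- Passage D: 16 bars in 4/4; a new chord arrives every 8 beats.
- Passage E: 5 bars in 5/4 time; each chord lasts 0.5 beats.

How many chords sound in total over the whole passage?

118 chords

A: 6·4 = 24 beats, 24/6 = 4 chords.
B: 16·2 = 32 beats, 32/4 = 8 chords.
C: 6·4 = 24 beats, 24/0.5 = 48 chords.
D: 16·4 = 64 beats, 64/8 = 8 chords.
E: 5·5 = 25 beats, 25/0.5 = 50 chords.
Total: 4 + 8 + 48 + 8 + 50 = 118.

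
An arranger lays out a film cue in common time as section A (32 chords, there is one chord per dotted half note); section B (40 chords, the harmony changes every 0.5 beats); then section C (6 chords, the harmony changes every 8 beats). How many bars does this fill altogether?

A: 32 × 3 = 96 beats = 24 bars.
B: 40 × 0.5 = 20 beats = 5 bars.
C: 6 × 8 = 48 beats = 12 bars.
Total: 24 + 5 + 12 = 41 bars.

41 bars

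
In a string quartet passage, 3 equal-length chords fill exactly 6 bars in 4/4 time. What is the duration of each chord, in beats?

6 bars × 4 beats/bar = 24 beats total.
24 beats ÷ 3 chords = 8 beats per chord.

8 beats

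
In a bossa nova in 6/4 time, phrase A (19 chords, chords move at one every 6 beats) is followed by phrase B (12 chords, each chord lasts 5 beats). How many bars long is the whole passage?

29 bars

A: 19 × 6 = 114 beats = 19 bars.
B: 12 × 5 = 60 beats = 10 bars.
Total: 19 + 10 = 29 bars.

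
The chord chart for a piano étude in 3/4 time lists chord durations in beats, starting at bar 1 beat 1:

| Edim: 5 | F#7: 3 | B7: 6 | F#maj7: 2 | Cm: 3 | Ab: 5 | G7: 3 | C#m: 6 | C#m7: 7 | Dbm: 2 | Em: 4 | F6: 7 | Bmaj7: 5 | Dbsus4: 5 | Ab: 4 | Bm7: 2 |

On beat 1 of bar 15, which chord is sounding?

Em

Beat 1 of bar 15 is beat (15−1)×3 + 1 = 43 overall.
Running totals: Edim ends at 5, F#7 ends at 8, B7 ends at 14, F#maj7 ends at 16, Cm ends at 19, Ab ends at 24, G7 ends at 27, C#m ends at 33, C#m7 ends at 40, Dbm ends at 42, Em ends at 46.
Beat 43 falls within Em.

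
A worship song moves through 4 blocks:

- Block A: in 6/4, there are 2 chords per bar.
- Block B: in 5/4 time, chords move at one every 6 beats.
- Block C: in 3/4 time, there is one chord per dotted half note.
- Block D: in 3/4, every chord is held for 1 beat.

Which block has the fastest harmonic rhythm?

A: 6 beats/bar ÷ 3 beats/chord = 2 chords/bar.
B: 5 beats/bar ÷ 6 beats/chord = 5/6 chords/bar.
C: 3 beats/bar ÷ 3 beats/chord = 1 chord/bar.
D: 3 beats/bar ÷ 1 beat/chord = 3 chords/bar.
Fastest is D at 3 chords/bar.

Block D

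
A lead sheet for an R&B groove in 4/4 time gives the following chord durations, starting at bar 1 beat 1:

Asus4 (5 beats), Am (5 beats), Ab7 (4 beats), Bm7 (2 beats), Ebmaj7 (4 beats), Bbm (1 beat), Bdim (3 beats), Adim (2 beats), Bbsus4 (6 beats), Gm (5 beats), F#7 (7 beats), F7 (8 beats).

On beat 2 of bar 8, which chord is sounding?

Bbsus4

Beat 2 of bar 8 is beat (8−1)×4 + 2 = 30 overall.
Running totals: Asus4 ends at 5, Am ends at 10, Ab7 ends at 14, Bm7 ends at 16, Ebmaj7 ends at 20, Bbm ends at 21, Bdim ends at 24, Adim ends at 26, Bbsus4 ends at 32.
Beat 30 falls within Bbsus4.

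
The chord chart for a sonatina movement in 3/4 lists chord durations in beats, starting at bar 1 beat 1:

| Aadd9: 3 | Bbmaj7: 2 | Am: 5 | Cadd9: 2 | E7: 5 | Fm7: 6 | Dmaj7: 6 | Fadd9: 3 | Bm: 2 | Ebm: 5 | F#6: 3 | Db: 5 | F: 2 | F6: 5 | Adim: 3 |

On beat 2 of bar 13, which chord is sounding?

Ebm

Beat 2 of bar 13 is beat (13−1)×3 + 2 = 38 overall.
Running totals: Aadd9 ends at 3, Bbmaj7 ends at 5, Am ends at 10, Cadd9 ends at 12, E7 ends at 17, Fm7 ends at 23, Dmaj7 ends at 29, Fadd9 ends at 32, Bm ends at 34, Ebm ends at 39.
Beat 38 falls within Ebm.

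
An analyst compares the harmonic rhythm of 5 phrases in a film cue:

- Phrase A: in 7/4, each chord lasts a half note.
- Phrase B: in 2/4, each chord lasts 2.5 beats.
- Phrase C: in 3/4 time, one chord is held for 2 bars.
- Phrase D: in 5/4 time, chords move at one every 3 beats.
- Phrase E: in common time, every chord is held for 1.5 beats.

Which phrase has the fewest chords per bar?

Phrase C

A: 7/2 = 3.5 chords/bar.
B: 2/2.5 = 0.8 chords/bar.
C: 3/6 = 0.5 chords/bar.
D: 5/3 = 5/3 chords/bar.
E: 4/1.5 = 8/3 chords/bar.
Slowest is C at 0.5 chords/bar.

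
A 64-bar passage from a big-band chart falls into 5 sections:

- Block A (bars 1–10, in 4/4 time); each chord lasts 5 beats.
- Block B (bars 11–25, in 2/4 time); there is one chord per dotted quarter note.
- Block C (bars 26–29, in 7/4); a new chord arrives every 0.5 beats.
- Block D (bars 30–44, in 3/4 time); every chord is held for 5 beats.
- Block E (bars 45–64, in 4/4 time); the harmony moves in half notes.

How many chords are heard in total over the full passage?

133 chords

A has 40 beats and chords last 5 each, so 8 chords.
B has 30 beats and chords last 1.5 each, so 20 chords.
C has 28 beats and chords last 0.5 each, so 56 chords.
D has 45 beats and chords last 5 each, so 9 chords.
E has 80 beats and chords last 2 each, so 40 chords.
Total: 8 + 20 + 56 + 9 + 40 = 133.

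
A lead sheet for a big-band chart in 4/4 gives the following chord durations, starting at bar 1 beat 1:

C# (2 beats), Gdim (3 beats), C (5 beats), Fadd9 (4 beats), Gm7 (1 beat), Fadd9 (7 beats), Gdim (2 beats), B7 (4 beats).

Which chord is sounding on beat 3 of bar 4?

Gm7

Beat 3 of bar 4 is beat (4−1)×4 + 3 = 15 overall.
Running totals: C# ends at 2, Gdim ends at 5, C ends at 10, Fadd9 ends at 14, Gm7 ends at 15.
Beat 15 falls within Gm7.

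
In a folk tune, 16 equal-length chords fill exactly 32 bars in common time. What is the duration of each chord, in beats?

32 bars × 4 beats/bar = 128 beats total.
128 beats ÷ 16 chords = 8 beats per chord.

8 beats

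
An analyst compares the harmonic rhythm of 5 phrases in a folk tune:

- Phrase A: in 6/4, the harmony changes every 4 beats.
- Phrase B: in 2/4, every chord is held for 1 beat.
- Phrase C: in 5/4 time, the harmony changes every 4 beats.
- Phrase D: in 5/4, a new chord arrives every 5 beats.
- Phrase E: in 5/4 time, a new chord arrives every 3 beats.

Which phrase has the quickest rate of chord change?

Phrase B

A: 6/4 = 1.5 chords/bar.
B: 2/1 = 2 chords/bar.
C: 5/4 = 1.25 chords/bar.
D: 5/5 = 1 chord/bar.
E: 5/3 = 5/3 chords/bar.
Fastest is B at 2 chords/bar.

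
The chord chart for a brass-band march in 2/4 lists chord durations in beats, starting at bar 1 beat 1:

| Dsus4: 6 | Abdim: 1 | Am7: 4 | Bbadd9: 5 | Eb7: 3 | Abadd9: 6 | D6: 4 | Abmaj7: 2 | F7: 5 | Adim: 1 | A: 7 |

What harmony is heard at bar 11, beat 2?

Abadd9

Beat 2 of bar 11 is beat (11−1)×2 + 2 = 22 overall.
Running totals: Dsus4 ends at 6, Abdim ends at 7, Am7 ends at 11, Bbadd9 ends at 16, Eb7 ends at 19, Abadd9 ends at 25.
Beat 22 falls within Abadd9.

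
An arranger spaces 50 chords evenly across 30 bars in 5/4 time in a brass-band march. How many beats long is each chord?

3 beats

30 bars × 5 beats/bar = 150 beats total.
150 beats ÷ 50 chords = 3 beats per chord.
(That is a dotted half note.)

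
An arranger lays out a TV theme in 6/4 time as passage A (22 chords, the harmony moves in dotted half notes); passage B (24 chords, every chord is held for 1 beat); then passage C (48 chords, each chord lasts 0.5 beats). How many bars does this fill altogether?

19 bars

A: 22 × 3 = 66 beats = 11 bars.
B: 24 × 1 = 24 beats = 4 bars.
C: 48 × 0.5 = 24 beats = 4 bars.
Total: 11 + 4 + 4 = 19 bars.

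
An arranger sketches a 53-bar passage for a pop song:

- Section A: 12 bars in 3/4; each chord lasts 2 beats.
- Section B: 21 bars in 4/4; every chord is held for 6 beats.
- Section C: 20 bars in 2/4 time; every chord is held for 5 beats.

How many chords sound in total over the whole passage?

A: 12·3 = 36 beats, 36/2 = 18 chords.
B: 21·4 = 84 beats, 84/6 = 14 chords.
C: 20·2 = 40 beats, 40/5 = 8 chords.
Total: 18 + 14 + 8 = 40.

40 chords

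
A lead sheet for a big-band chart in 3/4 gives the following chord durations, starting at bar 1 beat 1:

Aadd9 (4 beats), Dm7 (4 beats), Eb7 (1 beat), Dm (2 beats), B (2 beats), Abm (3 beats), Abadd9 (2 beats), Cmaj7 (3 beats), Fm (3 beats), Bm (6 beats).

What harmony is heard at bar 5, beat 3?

Beat 3 of bar 5 is beat (5−1)×3 + 3 = 15 overall.
Running totals: Aadd9 ends at 4, Dm7 ends at 8, Eb7 ends at 9, Dm ends at 11, B ends at 13, Abm ends at 16.
Beat 15 falls within Abm.

Abm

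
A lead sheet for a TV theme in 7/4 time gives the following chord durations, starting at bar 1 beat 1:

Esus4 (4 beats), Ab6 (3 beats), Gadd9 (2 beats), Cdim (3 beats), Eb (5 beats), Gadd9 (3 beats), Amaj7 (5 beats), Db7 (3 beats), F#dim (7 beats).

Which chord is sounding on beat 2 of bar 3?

Eb

Beat 2 of bar 3 is beat (3−1)×7 + 2 = 16 overall.
Running totals: Esus4 ends at 4, Ab6 ends at 7, Gadd9 ends at 9, Cdim ends at 12, Eb ends at 17.
Beat 16 falls within Eb.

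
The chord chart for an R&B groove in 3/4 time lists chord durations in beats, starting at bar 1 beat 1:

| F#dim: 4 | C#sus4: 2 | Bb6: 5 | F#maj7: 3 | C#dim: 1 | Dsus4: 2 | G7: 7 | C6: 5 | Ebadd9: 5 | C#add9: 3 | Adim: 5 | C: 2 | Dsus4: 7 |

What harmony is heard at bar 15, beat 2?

C

Beat 2 of bar 15 is beat (15−1)×3 + 2 = 44 overall.
Running totals: F#dim ends at 4, C#sus4 ends at 6, Bb6 ends at 11, F#maj7 ends at 14, C#dim ends at 15, Dsus4 ends at 17, G7 ends at 24, C6 ends at 29, Ebadd9 ends at 34, C#add9 ends at 37, Adim ends at 42, C ends at 44.
Beat 44 falls within C.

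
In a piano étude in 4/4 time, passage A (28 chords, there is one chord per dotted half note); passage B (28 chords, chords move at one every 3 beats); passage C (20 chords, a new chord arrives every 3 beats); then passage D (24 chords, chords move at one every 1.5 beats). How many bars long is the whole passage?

A: 28 × 3 = 84 beats = 21 bars.
B: 28 × 3 = 84 beats = 21 bars.
C: 20 × 3 = 60 beats = 15 bars.
D: 24 × 1.5 = 36 beats = 9 bars.
Total: 21 + 21 + 15 + 9 = 66 bars.

66 bars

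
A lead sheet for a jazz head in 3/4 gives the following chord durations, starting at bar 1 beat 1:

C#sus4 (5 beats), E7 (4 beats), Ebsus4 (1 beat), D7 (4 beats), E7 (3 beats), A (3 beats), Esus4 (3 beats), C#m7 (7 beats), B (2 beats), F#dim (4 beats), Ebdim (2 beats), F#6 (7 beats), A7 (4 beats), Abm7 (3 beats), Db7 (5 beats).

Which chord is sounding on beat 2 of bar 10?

C#m7

Beat 2 of bar 10 is beat (10−1)×3 + 2 = 29 overall.
Running totals: C#sus4 ends at 5, E7 ends at 9, Ebsus4 ends at 10, D7 ends at 14, E7 ends at 17, A ends at 20, Esus4 ends at 23, C#m7 ends at 30.
Beat 29 falls within C#m7.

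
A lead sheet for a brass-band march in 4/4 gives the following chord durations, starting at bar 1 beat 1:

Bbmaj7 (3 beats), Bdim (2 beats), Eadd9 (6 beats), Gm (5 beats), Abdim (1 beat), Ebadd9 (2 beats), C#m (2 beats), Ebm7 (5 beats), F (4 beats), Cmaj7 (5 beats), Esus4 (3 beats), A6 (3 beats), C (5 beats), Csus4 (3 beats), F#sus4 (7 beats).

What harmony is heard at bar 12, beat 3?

Beat 3 of bar 12 is beat (12−1)×4 + 3 = 47 overall.
Running totals: Bbmaj7 ends at 3, Bdim ends at 5, Eadd9 ends at 11, Gm ends at 16, Abdim ends at 17, Ebadd9 ends at 19, C#m ends at 21, Ebm7 ends at 26, F ends at 30, Cmaj7 ends at 35, Esus4 ends at 38, A6 ends at 41, C ends at 46, Csus4 ends at 49.
Beat 47 falls within Csus4.

Csus4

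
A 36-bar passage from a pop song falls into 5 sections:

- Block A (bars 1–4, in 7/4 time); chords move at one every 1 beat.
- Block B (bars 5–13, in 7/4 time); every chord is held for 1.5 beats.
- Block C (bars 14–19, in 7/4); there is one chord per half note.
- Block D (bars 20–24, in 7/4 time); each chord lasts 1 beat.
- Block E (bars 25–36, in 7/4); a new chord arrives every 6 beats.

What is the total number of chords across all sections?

140 chords

A has 28 beats and chords last 1 each, so 28 chords.
B has 63 beats and chords last 1.5 each, so 42 chords.
C has 42 beats and chords last 2 each, so 21 chords.
D has 35 beats and chords last 1 each, so 35 chords.
E has 84 beats and chords last 6 each, so 14 chords.
Total: 28 + 42 + 21 + 35 + 14 = 140.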